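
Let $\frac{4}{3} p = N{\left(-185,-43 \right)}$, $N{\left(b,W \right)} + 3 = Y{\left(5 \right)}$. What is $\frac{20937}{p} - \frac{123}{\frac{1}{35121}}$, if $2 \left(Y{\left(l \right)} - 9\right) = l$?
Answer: $- \frac{73382179}{17} \approx -4.3166 \cdot 10^{6}$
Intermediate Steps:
$Y{\left(l \right)} = 9 + \frac{l}{2}$
$N{\left(b,W \right)} = \frac{17}{2}$ ($N{\left(b,W \right)} = -3 + \left(9 + \frac{1}{2} \cdot 5\right) = -3 + \left(9 + \frac{5}{2}\right) = -3 + \frac{23}{2} = \frac{17}{2}$)
$p = \frac{51}{8}$ ($p = \frac{3}{4} \cdot \frac{17}{2} = \frac{51}{8} \approx 6.375$)
$\frac{20937}{p} - \frac{123}{\frac{1}{35121}} = \frac{20937}{\frac{51}{8}} - \frac{123}{\frac{1}{35121}} = 20937 \cdot \frac{8}{51} - 123 \frac{1}{\frac{1}{35121}} = \frac{55832}{17} - 4319883 = - \frac{73382179}{17}$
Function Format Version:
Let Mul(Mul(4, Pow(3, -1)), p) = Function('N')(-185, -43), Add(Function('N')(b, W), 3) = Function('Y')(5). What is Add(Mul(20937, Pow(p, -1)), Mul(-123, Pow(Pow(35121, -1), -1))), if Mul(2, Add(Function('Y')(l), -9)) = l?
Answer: Rational(-73382179, 17) ≈ -4.3166e+6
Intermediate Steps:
Function('Y')(l) = Add(9, Mul(Rational(1, 2), l))
Function('N')(b, W) = Rational(17, 2) (Function('N')(b, W) = Add(-3, Add(9, Mul(Rational(1, 2), 5))) = Add(-3, Add(9, Rational(5, 2))) = Add(-3, Rational(23, 2)) = Rational(17, 2))
p = Rational(51, 8) (p = Mul(Rational(3, 4), Rational(17, 2)) = Rational(51, 8) ≈ 6.3750)
Add(Mul(20937, Pow(p, -1)), Mul(-123, Pow(Pow(35121, -1), -1))) = Add(Mul(20937, Pow(Rational(51, 8), -1)), Mul(-123, Pow(Pow(35121, -1), -1))) = Add(Mul(20937, Rational(8, 51)), Mul(-123, Pow(Rational(1, 35121), -1))) = Add(Rational(55832, 17), Mul(-123, 35121)) = Add(Rational(55832, 17), -4319883) = Rational(-73382179, 17)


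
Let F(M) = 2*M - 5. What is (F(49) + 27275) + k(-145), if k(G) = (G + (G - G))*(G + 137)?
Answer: 28528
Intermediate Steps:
F(M) = -5 + 2*M
k(G) = G*(137 + G) (k(G) = (G + 0)*(137 + G) = G*(137 + G))
(F(49) + 27275) + k(-145) = ((-5 + 2*49) + 27275) - 145*(137 - 145) = ((-5 + 98) + 27275) - 145*(-8) = (93 + 27275) + 1160 = 27368 + 1160 = 28528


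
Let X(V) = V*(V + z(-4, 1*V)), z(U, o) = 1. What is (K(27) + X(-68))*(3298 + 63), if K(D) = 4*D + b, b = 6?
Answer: 15695870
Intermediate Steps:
X(V) = V*(1 + V) (X(V) = V*(V + 1) = V*(1 + V))
K(D) = 6 + 4*D (K(D) = 4*D + 6 = 6 + 4*D)
(K(27) + X(-68))*(3298 + 63) = ((6 + 4*27) - 68*(1 - 68))*(3298 + 63) = ((6 + 108) - 68*(-67))*3361 = (114 + 4556)*3361 = 4670*3361 = 15695870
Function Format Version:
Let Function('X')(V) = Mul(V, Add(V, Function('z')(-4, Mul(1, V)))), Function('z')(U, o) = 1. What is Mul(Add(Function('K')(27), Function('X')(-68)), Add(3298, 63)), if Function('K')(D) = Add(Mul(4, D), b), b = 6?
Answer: 15695870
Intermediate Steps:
Function('X')(V) = Mul(V, Add(1, V)) (Function('X')(V) = Mul(V, Add(V, 1)) = Mul(V, Add(1, V)))
Function('K')(D) = Add(6, Mul(4, D)) (Function('K')(D) = Add(Mul(4, D), 6) = Add(6, Mul(4, D)))
Mul(Add(Function('K')(27), Function('X')(-68)), Add(3298, 63)) = Mul(Add(Add(6, Mul(4, 27)), Mul(-68, Add(1, -68))), Add(3298, 63)) = Mul(Add(Add(6, 108), Mul(-68, -67)), 3361) = Mul(Add(114, 4556), 3361) = Mul(4670, 3361) = 15695870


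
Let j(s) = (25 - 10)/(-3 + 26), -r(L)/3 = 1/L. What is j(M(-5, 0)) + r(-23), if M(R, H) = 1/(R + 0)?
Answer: 18/23 ≈ 0.78261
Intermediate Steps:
r(L) = -3/L
M(R, H) = 1/R
j(s) = 15/23
j(M(-5, 0)) + r(-23) = 15/23 - 3/(-23) = 15/23 - 3*(-1/23) = 15/23 + 3/23 = 18/23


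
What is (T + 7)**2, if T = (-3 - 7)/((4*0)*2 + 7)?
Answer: 1521/49 ≈ 31.041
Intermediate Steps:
T = -10/7 (T = -10/(0*2 + 7) = -10/(0 + 7) = -10/7 ≈ -1.4286)
(T + 7)**2 = (-10/7 + 7)**2 = (39/7)**2 = 1521/49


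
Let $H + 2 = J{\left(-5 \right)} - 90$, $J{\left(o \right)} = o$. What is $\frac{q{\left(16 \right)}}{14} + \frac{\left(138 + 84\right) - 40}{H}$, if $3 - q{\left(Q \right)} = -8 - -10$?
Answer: $- \frac{2451}{1358} \approx -1.8049$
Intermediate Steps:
$q{\left(Q \right)} = 1$ ($q{\left(Q \right)} = 3 - \left(-8 - -10\right) = 3 - \left(-8 + 10\right) = 3 - 2 = 1$)
$H = -97$ ($H = -2 - 95 = -97$)
$\frac{q{\left(16 \right)}}{14} + \frac{\left(138 + 84\right) - 40}{H} = 1 \cdot \frac{1}{14} + \frac{\left(138 + 84\right) - 40}{-97} = 1 \cdot \frac{1}{14} + \left(222 - 40\right) \left(- \frac{1}{97}\right) = \frac{1}{14} + 182 \left(- \frac{1}{97}\right) = \frac{1}{14} - \frac{182}{97} = - \frac{2451}{1358}$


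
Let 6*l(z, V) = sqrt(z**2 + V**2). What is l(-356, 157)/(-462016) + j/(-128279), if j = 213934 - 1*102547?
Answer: -111387/128279 - sqrt(151385)/2772096 ≈ -0.86846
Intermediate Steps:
j = 111387 (j = 213934 - 102547 = 111387)
l(z, V) = sqrt(V**2 + z**2)/6 (l(z, V) = sqrt(z**2 + V**2)/6 = sqrt(V**2 + z**2)/6)
l(-356, 157)/(-462016) + j/(-128279) = (sqrt(157**2 + (-356)**2)/6)/(-462016) + 111387/(-128279) = (sqrt(24649 + 126736)/6)*(-1/462016) + 111387*(-1/128279) = (sqrt(151385)/6)*(-1/462016) - 111387/128279 = -sqrt(151385)/2772096 - 111387/128279 = -111387/128279 - sqrt(151385)/2772096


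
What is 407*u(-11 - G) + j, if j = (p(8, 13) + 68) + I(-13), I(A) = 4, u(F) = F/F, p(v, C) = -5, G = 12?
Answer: 474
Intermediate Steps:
u(F) = 1
j = 67 (j = (-5 + 68) + 4 = 63 + 4 = 67)
407*u(-11 - G) + j = 407*1 + 67 = 407 + 67 = 474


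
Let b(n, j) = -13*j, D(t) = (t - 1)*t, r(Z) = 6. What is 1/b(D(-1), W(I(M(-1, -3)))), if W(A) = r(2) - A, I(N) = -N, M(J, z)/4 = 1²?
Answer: -1/130 ≈ -0.0076923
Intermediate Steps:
M(J, z) = 4 (M(J, z) = 4*1² = 4*1 = 4)
W(A) = 6 - A
D(t) = t*(-1 + t) (D(t) = (-1 + t)*t = t*(-1 + t))
1/b(D(-1), W(I(M(-1, -3)))) = 1/(-13*(6 - (-1)*4)) = 1/(-13*(6 - 1*(-4))) = 1/(-13*(6 + 4)) = 1/(-13*10) = 1/(-130) = -1/130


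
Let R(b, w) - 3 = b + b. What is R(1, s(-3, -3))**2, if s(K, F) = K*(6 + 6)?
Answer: 25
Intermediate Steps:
s(K, F) = 12*K (s(K, F) = K*12 = 12*K)
R(b, w) = 3 + 2*b (R(b, w) = 3 + (b + b) = 3 + 2*b)
R(1, s(-3, -3))**2 = (3 + 2*1)**2 = (3 + 2)**2 = 5**2 = 25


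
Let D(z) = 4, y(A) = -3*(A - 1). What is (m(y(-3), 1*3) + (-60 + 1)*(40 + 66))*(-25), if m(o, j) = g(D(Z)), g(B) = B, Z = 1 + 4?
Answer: 156250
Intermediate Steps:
y(A) = 3 - 3*A (y(A) = -3*(-1 + A) = 3 - 3*A)
Z = 5
m(o, j) = 4
(m(y(-3), 1*3) + (-60 + 1)*(40 + 66))*(-25) = (4 + (-60 + 1)*(40 + 66))*(-25) = (4 - 59*106)*(-25) = (4 - 6254)*(-25) = -6250*(-25) = 156250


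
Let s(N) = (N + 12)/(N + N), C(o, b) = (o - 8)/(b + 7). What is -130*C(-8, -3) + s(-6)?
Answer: 1039/2 ≈ 519.50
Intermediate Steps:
C(o, b) = (-8 + o)/(7 + b)
s(N) = (12 + N)/(2*N) (s(N) = (12 + N)/((2*N)) = (12 + N)*(1/(2*N)) = (12 + N)/(2*N))
-130*C(-8, -3) + s(-6) = -130*(-8 - 8)/(7 - 3) + (1/2)*(12 - 6)/(-6) = -130*(-16)/4 + (1/2)*(-1/6)*6 = -65*(-16)/2 - 1/2 = -130*(-4) - 1/2 = 520 - 1/2 = 1039/2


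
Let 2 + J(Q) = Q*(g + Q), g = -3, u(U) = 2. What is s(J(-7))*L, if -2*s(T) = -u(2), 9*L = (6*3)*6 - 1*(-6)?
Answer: 38/3 ≈ 12.667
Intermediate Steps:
J(Q) = -2 + Q*(-3 + Q)
L = 38/3 (L = ((6*3)*6 - 1*(-6))/9 = (18*6 + 6)/9 = (108 + 6)/9 = (⅑)*114 = 38/3 ≈ 12.667)
s(T) = 1 (s(T) = -(-1)*2/2 = -½*(-2) = 1)
s(J(-7))*L = 1*(38/3) = 38/3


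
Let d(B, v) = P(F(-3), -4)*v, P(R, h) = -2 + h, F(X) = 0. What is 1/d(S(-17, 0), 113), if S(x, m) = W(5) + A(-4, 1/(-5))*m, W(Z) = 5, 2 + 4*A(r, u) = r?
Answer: -1/678 ≈ -0.0014749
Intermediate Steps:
A(r, u) = -1/2 + r/4
S(x, m) = 5 - 3*m/2 (S(x, m) = 5 + (-1/2 + (1/4)*(-4))*m = 5 + (-1/2 - 1)*m = 5 - 3*m/2)
d(B, v) = -6*v (d(B, v) = (-2 - 4)*v = -6*v)
1/d(S(-17, 0), 113) = 1/(-6*113) = 1/(-678) = -1/678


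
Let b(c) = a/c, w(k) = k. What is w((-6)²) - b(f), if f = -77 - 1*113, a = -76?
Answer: 178/5 ≈ 35.600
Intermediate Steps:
f = -190 (f = -77 - 113 = -190)
b(c) = -76/c
w((-6)²) - b(f) = (-6)² - (-76)/(-190) = 36 - (-76)*(-1)/190 = 36 - 1*⅖ = 36 - ⅖ = 178/5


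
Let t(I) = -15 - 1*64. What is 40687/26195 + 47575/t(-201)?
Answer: -1243012852/2069405 ≈ -600.66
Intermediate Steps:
t(I) = -79 (t(I) = -15 - 64 = -79)
40687/26195 + 47575/t(-201) = 40687/26195 + 47575/(-79) = 40687*(1/26195) + 47575*(-1/79) = 40687/26195 - 47575/79 = -1243012852/2069405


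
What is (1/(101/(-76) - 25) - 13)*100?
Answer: -2608900/2001 ≈ -1303.8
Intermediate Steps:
(1/(101/(-76) - 25) - 13)*100 = (1/(101*(-1/76) - 25) - 13)*100 = (1/(-101/76 - 25) - 13)*100 = (1/(-2001/76) - 13)*100 = (-76/2001 - 13)*100 = -26089/2001*100 = -2608900/2001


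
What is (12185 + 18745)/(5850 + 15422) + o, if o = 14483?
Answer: 154056653/10636 ≈ 14484.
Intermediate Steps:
(12185 + 18745)/(5850 + 15422) + o = (12185 + 18745)/(5850 + 15422) + 14483 = 30930/21272 + 14483 = 30930*(1/21272) + 14483 = 15465/10636 + 14483 = 154056653/10636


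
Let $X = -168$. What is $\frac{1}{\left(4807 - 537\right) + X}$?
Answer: $\frac{1}{4102} \approx 0.00024378$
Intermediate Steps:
$\frac{1}{\left(4807 - 537\right) + X} = \frac{1}{\left(4807 - 537\right) - 168} = \frac{1}{4270 - 168} = \frac{1}{4102}$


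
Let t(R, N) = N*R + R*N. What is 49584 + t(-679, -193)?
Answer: 311678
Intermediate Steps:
t(R, N) = 2*N*R (t(R, N) = N*R + N*R = 2*N*R)
49584 + t(-679, -193) = 49584 + 2*(-193)*(-679) = 49584 + 262094 = 311678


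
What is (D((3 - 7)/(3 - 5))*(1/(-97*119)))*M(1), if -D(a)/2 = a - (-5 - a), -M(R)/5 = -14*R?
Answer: 180/1649 ≈ 0.10916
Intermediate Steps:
M(R) = 70*R (M(R) = -(-70)*R = 70*R)
D(a) = -10 - 4*a (D(a) = -2*(a - (-5 - a)) = -2*(a + (5 + a)) = -2*(5 + 2*a) = -10 - 4*a)
(D((3 - 7)/(3 - 5))*(1/(-97*119)))*M(1) = ((-10 - 4*(3 - 7)/(3 - 5))*(1/(-97*119)))*(70*1) = ((-10 - (-16)/(-2))*(-1/97*1/119))*70 = ((-10 - (-16)*(-1)/2)*(-1/11543))*70 = ((-10 - 4*2)*(-1/11543))*70 = ((-10 - 8)*(-1/11543))*70 = -18*(-1/11543)*70 = (18/11543)*70 = 180/1649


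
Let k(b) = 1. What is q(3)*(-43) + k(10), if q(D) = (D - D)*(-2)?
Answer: 1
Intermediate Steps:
q(D) = 0 (q(D) = 0*(-2) = 0)
q(3)*(-43) + k(10) = 0*(-43) + 1 = 0 + 1 = 1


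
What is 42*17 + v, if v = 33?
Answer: 747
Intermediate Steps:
42*17 + v = 42*17 + 33 = 714 + 33 = 747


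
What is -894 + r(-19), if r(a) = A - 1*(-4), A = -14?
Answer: -904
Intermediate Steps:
r(a) = -10 (r(a) = -14 - 1*(-4) = -14 + 4 = -10)
-894 + r(-19) = -894 - 10 = -904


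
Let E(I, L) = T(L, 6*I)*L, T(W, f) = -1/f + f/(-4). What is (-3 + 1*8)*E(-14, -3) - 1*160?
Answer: -13305/28 ≈ -475.18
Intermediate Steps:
T(W, f) = -1/f - f/4 (T(W, f) = -1/f + f*(-¼) = -1/f - f/4)
E(I, L) = L*(-3*I/2 - 1/(6*I)) (E(I, L) = (-1/(6*I) - 3*I/2)*L = (-3*I/2 - 1/(6*I))*L = L*(-3*I/2 - 1/(6*I)))
(-3 + 1*8)*E(-14, -3) - 1*160 = (-3 + 1*8)*(-⅙*(-3)*(1 + 9*(-14)²)/(-14)) - 1*160 = (-3 + 8)*(-⅙*(-3)*(-1/14)*(1 + 9*196)) - 160 = 5*(-⅙*(-3)*(-1/14)*(1 + 1764)) - 160 = 5*(-⅙*(-3)*(-1/14)*1765) - 160 = 5*(-1765/28) - 160 = -8825/28 - 160 = -13305/28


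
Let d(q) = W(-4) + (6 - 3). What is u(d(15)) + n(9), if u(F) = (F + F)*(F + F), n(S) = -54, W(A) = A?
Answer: -50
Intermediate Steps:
d(q) = -1 (d(q) = -4 + (6 - 3) = -4 + 3 = -1)
u(F) = 4*F² (u(F) = (2*F)*(2*F) = 4*F²)
u(d(15)) + n(9) = 4*(-1)² - 54 = 4*1 - 54 = 4 - 54 = -50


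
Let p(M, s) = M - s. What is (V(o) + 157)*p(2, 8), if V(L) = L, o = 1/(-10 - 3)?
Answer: -12240/13 ≈ -941.54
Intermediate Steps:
o = -1/13 (o = 1/(-13) = -1/13 ≈ -0.076923)
(V(o) + 157)*p(2, 8) = (-1/13 + 157)*(2 - 1*8) = 2040*(2 - 8)/13 = (2040/13)*(-6) = -12240/13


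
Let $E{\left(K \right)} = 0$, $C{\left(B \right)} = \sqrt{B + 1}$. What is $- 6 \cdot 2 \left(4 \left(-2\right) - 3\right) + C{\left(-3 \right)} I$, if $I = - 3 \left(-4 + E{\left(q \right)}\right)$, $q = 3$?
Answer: $132 + 12 i \sqrt{2} \approx 132.0 + 16.971 i$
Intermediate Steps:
$C{\left(B \right)} = \sqrt{1 + B}$
$I = 12$ ($I = - 3 \left(-4 + 0\right) = \left(-3\right) \left(-4\right) = 12$)
$- 6 \cdot 2 \left(4 \left(-2\right) - 3\right) + C{\left(-3 \right)} I = - 6 \cdot 2 \left(4 \left(-2\right) - 3\right) + \sqrt{1 - 3} \cdot 12 = - 6 \cdot 2 \left(-8 - 3\right) + \sqrt{-2} \cdot 12 = - 6 \cdot 2 \left(-11\right) + i \sqrt{2} \cdot 12 = \left(-6\right) \left(-22\right) + 12 i \sqrt{2} = 132 + 12 i \sqrt{2}$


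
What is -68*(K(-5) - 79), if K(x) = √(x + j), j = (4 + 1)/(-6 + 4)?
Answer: 5372 - 34*I*√30 ≈ 5372.0 - 186.23*I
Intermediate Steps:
j = -5/2 (j = 5/(-2) = 5*(-½) = -5/2 ≈ -2.5000)
K(x) = √(-5/2 + x) (K(x) = √(x - 5/2) = √(-5/2 + x))
-68*(K(-5) - 79) = -68*(√(-10 + 4*(-5))/2 - 79) = -68*(√(-10 - 20)/2 - 79) = -68*(√(-30)/2 - 79) = -68*((I*√30)/2 - 79) = -68*(I*√30/2 - 79) = -68*(-79 + I*√30/2) = 5372 - 34*I*√30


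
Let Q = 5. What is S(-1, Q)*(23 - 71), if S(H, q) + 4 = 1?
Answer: 144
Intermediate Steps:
S(H, q) = -3 (S(H, q) = -4 + 1 = -3)
S(-1, Q)*(23 - 71) = -3*(23 - 71) = -3*(-48) = 144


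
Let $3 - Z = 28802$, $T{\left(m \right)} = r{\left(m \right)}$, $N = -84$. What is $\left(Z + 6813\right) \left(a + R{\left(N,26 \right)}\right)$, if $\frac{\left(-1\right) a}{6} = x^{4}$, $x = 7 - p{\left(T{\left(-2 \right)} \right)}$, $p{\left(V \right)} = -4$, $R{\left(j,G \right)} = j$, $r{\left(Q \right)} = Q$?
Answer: $1933228980$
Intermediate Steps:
$T{\left(m \right)} = m$
$Z = -28799$ ($Z = 3 - 28802 = -28799$)
$x = 11$ ($x = 7 - -4 = 7 + 4 = 11$)
$a = -87846$ ($a = - 6 \cdot 11^{4} = \left(-6\right) 14641 = -87846$)
$\left(Z + 6813\right) \left(a + R{\left(N,26 \right)}\right) = \left(-28799 + 6813\right) \left(-87846 - 84\right) = \left(-21986\right) \left(-87930\right) = 1933228980$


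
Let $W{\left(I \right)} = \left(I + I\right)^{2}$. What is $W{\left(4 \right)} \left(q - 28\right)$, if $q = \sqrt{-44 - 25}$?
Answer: $-1792 + 64 i \sqrt{69} \approx -1792.0 + 531.62 i$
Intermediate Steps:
$W{\left(I \right)} = 4 I^{2}$ ($W{\left(I \right)} = \left(2 I\right)^{2} = 4 I^{2}$)
$q = i \sqrt{69}$ ($q = \sqrt{-69} = i \sqrt{69} \approx 8.3066 i$)
$W{\left(4 \right)} \left(q - 28\right) = 4 \cdot 4^{2} \left(i \sqrt{69} - 28\right) = 4 \cdot 16 \left(-28 + i \sqrt{69}\right) = 64 \left(-28 + i \sqrt{69}\right) = -1792 + 64 i \sqrt{69}$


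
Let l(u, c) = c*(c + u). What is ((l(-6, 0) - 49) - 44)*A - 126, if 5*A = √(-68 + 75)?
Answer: -126 - 93*√7/5 ≈ -175.21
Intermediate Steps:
A = √7/5 (A = √(-68 + 75)/5 = √7/5 ≈ 0.52915)
((l(-6, 0) - 49) - 44)*A - 126 = ((0*(0 - 6) - 49) - 44)*(√7/5) - 126 = ((0*(-6) - 49) - 44)*(√7/5) - 126 = ((0 - 49) - 44)*(√7/5) - 126 = (-49 - 44)*(√7/5) - 126 = -93*√7/5 - 126 = -126 - 93*√7/5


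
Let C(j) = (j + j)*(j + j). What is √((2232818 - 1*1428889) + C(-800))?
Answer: √3363929 ≈ 1834.1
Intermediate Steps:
C(j) = 4*j² (C(j) = (2*j)*(2*j) = 4*j²)
√((2232818 - 1*1428889) + C(-800)) = √((2232818 - 1*1428889) + 4*(-800)²) = √((2232818 - 1428889) + 4*640000) = √(803929 + 2560000) = √3363929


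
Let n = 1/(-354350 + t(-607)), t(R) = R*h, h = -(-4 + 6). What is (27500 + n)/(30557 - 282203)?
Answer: -9711239999/88865261856 ≈ -0.10928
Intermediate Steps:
h = -2 (h = -1*2 = -2)
t(R) = -2*R (t(R) = R*(-2) = -2*R)
n = -1/353136 (n = 1/(-354350 - 2*(-607)) = 1/(-354350 + 1214) = 1/(-353136) = -1/353136 ≈ -2.8318e-6)
(27500 + n)/(30557 - 282203) = (27500 - 1/353136)/(30557 - 282203) = (9711239999/353136)/(-251646) = (9711239999/353136)*(-1/251646) = -9711239999/88865261856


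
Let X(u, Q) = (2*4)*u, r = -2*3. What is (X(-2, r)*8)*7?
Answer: -896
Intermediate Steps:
r = -6
X(u, Q) = 8*u
(X(-2, r)*8)*7 = ((8*(-2))*8)*7 = -16*8*7 = -128*7 = -896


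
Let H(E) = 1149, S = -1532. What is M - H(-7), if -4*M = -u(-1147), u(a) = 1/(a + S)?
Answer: -12312685/10716 ≈ -1149.0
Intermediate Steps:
u(a) = 1/(-1532 + a) (u(a) = 1/(a - 1532) = 1/(-1532 + a))
M = -1/10716 (M = -(-1)/(4*(-1532 - 1147)) = -(-1)/(4*(-2679)) = -(-1)*(-1)/(4*2679) = -¼*1/2679 = -1/10716 ≈ -9.3318e-5)
M - H(-7) = -1/10716 - 1*1149 = -1/10716 - 1149 = -12312685/10716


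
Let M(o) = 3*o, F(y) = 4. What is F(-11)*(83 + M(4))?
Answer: 380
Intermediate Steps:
F(-11)*(83 + M(4)) = 4*(83 + 3*4) = 4*(83 + 12) = 4*95 = 380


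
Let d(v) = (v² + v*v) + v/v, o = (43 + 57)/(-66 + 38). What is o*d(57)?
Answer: -162475/7 ≈ -23211.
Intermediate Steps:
o = -25/7 (o = 100/(-28) = 100*(-1/28) = -25/7 ≈ -3.5714)
d(v) = 1 + 2*v² (d(v) = (v² + v²) + 1 = 2*v² + 1 = 1 + 2*v²)
o*d(57) = -25*(1 + 2*57²)/7 = -25*(1 + 2*3249)/7 = -25*(1 + 6498)/7 = -25/7*6499 = -162475/7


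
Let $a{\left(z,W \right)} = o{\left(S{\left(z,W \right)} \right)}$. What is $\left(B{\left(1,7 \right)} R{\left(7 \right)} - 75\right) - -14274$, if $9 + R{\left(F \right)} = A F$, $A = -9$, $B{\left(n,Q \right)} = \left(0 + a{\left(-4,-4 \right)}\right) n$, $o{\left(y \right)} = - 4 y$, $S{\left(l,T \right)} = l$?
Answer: $13047$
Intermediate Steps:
$a{\left(z,W \right)} = - 4 z$
$B{\left(n,Q \right)} = 16 n$ ($B{\left(n,Q \right)} = \left(0 - -16\right) n = \left(0 + 16\right) n = 16 n$)
$R{\left(F \right)} = -9 - 9 F$
$\left(B{\left(1,7 \right)} R{\left(7 \right)} - 75\right) - -14274 = \left(16 \cdot 1 \left(-9 - 63\right) - 75\right) - -14274 = \left(16 \left(-9 - 63\right) - 75\right) + 14274 = \left(16 \left(-72\right) - 75\right) + 14274 = \left(-1152 - 75\right) + 14274 = -1227 + 14274 = 13047$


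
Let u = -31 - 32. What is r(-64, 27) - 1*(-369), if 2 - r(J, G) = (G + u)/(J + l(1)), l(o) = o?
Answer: 2593/7 ≈ 370.43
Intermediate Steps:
u = -63
r(J, G) = 2 - (-63 + G)/(1 + J) (r(J, G) = 2 - (G - 63)/(J + 1) = 2 - (-63 + G)/(1 + J))
r(-64, 27) - 1*(-369) = (65 - 1*27 + 2*(-64))/(1 - 64) - 1*(-369) = (65 - 27 - 128)/(-63) + 369 = -1/63*(-90) + 369 = 10/7 + 369 = 2593/7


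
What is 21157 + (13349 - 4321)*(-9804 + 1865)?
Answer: -71652135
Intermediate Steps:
21157 + (13349 - 4321)*(-9804 + 1865) = 21157 + 9028*(-7939) = 21157 - 71673292 = -71652135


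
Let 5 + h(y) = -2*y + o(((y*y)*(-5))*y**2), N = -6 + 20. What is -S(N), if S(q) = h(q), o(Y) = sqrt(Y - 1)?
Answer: 33 - I*sqrt(192081) ≈ 33.0 - 438.27*I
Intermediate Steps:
o(Y) = sqrt(-1 + Y)
N = 14
h(y) = -5 + sqrt(-1 - 5*y**4) - 2*y (h(y) = -5 + (-2*y + sqrt(-1 + ((y*y)*(-5))*y**2)) = -5 + (-2*y + sqrt(-1 + (y**2*(-5))*y**2)) = -5 + (-2*y + sqrt(-1 + (-5*y**2)*y**2)) = -5 + (-2*y + sqrt(-1 - 5*y**4)) = -5 + (sqrt(-1 - 5*y**4) - 2*y) = -5 + sqrt(-1 - 5*y**4) - 2*y)
S(q) = -5 + sqrt(-1 - 5*q**4) - 2*q
-S(N) = -(-5 + sqrt(-1 - 5*14**4) - 2*14) = -(-5 + sqrt(-1 - 5*38416) - 28) = -(-5 + sqrt(-1 - 192080) - 28) = -(-5 + sqrt(-192081) - 28) = -(-5 + I*sqrt(192081) - 28) = -(-33 + I*sqrt(192081)) = 33 - I*sqrt(192081)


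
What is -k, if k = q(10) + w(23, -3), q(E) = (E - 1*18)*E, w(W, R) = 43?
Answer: 37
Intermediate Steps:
q(E) = E*(-18 + E) (q(E) = (E - 18)*E = (-18 + E)*E = E*(-18 + E))
k = -37 (k = 10*(-18 + 10) + 43 = 10*(-8) + 43 = -80 + 43 = -37)
-k = -1*(-37) = 37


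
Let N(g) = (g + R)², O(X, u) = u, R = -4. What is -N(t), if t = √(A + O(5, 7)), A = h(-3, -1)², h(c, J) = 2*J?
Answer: -27 + 8*√11 ≈ -0.46700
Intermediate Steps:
A = 4 (A = (2*(-1))² = (-2)² = 4)
t = √11 (t = √(4 + 7) = √11 ≈ 3.3166)
N(g) = (-4 + g)² (N(g) = (g - 4)² = (-4 + g)²)
-N(t) = -(-4 + √11)²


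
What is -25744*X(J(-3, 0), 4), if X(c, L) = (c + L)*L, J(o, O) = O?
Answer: -411904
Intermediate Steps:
X(c, L) = L*(L + c) (X(c, L) = (L + c)*L = L*(L + c))
-25744*X(J(-3, 0), 4) = -102976*(4 + 0) = -102976*4 = -25744*16 = -411904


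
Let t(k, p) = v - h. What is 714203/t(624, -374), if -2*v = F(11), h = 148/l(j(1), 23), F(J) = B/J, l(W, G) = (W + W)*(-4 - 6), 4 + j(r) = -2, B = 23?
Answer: -117843495/376 ≈ -3.1341e+5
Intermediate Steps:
j(r) = -6 (j(r) = -4 - 2 = -6)
l(W, G) = -20*W (l(W, G) = (2*W)*(-10) = -20*W)
F(J) = 23/J
h = 37/30 (h = 148/((-20*(-6))) = 148/120 = 148*(1/120) = 37/30 ≈ 1.2333)
v = -23/22 (v = -23/(2*11) = -½*23/11 = -23/22 ≈ -1.0455)
t(k, p) = -376/165 (t(k, p) = -23/22 - 1*37/30 = -23/22 - 37/30 = -376/165)
714203/t(624, -374) = 714203/(-376/165) = 714203*(-165/376) = -117843495/376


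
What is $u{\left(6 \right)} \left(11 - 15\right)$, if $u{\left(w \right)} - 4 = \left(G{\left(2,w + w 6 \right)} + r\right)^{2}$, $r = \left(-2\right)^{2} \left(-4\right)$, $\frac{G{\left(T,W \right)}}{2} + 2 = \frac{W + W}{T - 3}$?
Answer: $-141392$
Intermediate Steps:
$G{\left(T,W \right)} = -4 + \frac{4 W}{-3 + T}$ ($G{\left(T,W \right)} = -4 + 2 \frac{W + W}{T - 3} = -4 + 2 \frac{2 W}{-3 + T} = -4 + \frac{4 W}{-3 + T}$)
$r = -16$ ($r = 4 \left(-4\right) = -16$)
$u{\left(w \right)} = 4 + \left(-20 - 28 w\right)^{2}$ ($u{\left(w \right)} = 4 + \left(\frac{4 \left(3 + \left(w + w 6\right) - 2\right)}{-3 + 2} - 16\right)^{2} = 4 + \left(\frac{4 \left(3 + \left(w + 6 w\right) - 2\right)}{-1} - 16\right)^{2} = 4 + \left(4 \left(-1\right) \left(3 + 7 w - 2\right) - 16\right)^{2} = 4 + \left(4 \left(-1\right) \left(1 + 7 w\right) - 16\right)^{2} = 4 + \left(\left(-4 - 28 w\right) - 16\right)^{2} = 4 + \left(-20 - 28 w\right)^{2}$)
$u{\left(6 \right)} \left(11 - 15\right) = \left(404 + 784 \cdot 6^{2} + 1120 \cdot 6\right) \left(11 - 15\right) = \left(404 + 784 \cdot 36 + 6720\right) \left(-4\right) = \left(404 + 28224 + 6720\right) \left(-4\right) = 35348 \left(-4\right) = -141392$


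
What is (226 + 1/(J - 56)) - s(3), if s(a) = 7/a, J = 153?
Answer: 65090/291 ≈ 223.68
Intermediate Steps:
(226 + 1/(J - 56)) - s(3) = (226 + 1/(153 - 56)) - 7/3 = (226 + 1/97) - 7/3 = (226 + 1/97) - 1*7/3 = 21923/97 - 7/3 = 65090/291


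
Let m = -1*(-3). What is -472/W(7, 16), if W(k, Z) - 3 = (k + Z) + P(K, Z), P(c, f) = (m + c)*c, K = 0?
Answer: -236/13 ≈ -18.154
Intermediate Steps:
m = 3
P(c, f) = c*(3 + c) (P(c, f) = (3 + c)*c = c*(3 + c))
W(k, Z) = 3 + Z + k (W(k, Z) = 3 + ((k + Z) + 0*(3 + 0)) = 3 + ((Z + k) + 0*3) = 3 + ((Z + k) + 0) = 3 + (Z + k) = 3 + Z + k)
-472/W(7, 16) = -472/(3 + 16 + 7) = -472/26 = -472*1/26 = -236/13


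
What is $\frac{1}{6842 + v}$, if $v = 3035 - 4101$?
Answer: $\frac{1}{5776} \approx 0.00017313$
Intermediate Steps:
$v = -1066$ ($v = 3035 - 4101 = -1066$)
$\frac{1}{6842 + v} = \frac{1}{6842 - 1066} = \frac{1}{5776}$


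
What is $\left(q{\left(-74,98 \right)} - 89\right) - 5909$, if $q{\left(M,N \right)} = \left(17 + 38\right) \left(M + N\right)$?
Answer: $-4678$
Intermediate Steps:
$q{\left(M,N \right)} = 55 M + 55 N$ ($q{\left(M,N \right)} = 55 \left(M + N\right) = 55 M + 55 N$)
$\left(q{\left(-74,98 \right)} - 89\right) - 5909 = \left(\left(55 \left(-74\right) + 55 \cdot 98\right) - 89\right) - 5909 = \left(\left(-4070 + 5390\right) - 89\right) - 5909 = \left(1320 - 89\right) - 5909 = 1231 - 5909 = -4678$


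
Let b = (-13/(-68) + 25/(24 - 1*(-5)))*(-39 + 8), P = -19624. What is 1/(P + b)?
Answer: -1972/38762915 ≈ -5.0873e-5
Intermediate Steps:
b = -64387/1972 (b = (-13*(-1/68) + 25/(24 + 5))*(-31) = (13/68 + 25/29)*(-31) = (2077/1972)*(-31) = -64387/1972 ≈ -32.651)
1/(P + b) = 1/(-19624 - 64387/1972) = 1/(-38762915/1972) = -1972/38762915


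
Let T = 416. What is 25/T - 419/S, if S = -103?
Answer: 176879/42848 ≈ 4.1281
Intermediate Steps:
25/T - 419/S = 25/416 - 419/(-103) = 25*(1/416) - 419*(-1/103) = 25/416 + 419/103 = 176879/42848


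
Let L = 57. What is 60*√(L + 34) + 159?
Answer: 159 + 60*√91 ≈ 731.36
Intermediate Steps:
60*√(L + 34) + 159 = 60*√(57 + 34) + 159 = 60*√91 + 159 = 159 + 60*√91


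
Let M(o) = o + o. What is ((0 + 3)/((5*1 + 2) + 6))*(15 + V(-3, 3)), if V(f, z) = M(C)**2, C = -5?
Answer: 345/13 ≈ 26.538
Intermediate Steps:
M(o) = 2*o
V(f, z) = 100 (V(f, z) = (2*(-5))**2 = (-10)**2 = 100)
((0 + 3)/((5*1 + 2) + 6))*(15 + V(-3, 3)) = ((0 + 3)/((5*1 + 2) + 6))*(15 + 100) = (3/((5 + 2) + 6))*115 = (3/(7 + 6))*115 = (3/13)*115 = 345/13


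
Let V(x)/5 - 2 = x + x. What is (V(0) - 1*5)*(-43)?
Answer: -215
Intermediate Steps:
V(x) = 10 + 10*x (V(x) = 10 + 5*(x + x) = 10 + 5*(2*x) = 10 + 10*x)
(V(0) - 1*5)*(-43) = ((10 + 10*0) - 1*5)*(-43) = ((10 + 0) - 5)*(-43) = (10 - 5)*(-43) = 5*(-43) = -215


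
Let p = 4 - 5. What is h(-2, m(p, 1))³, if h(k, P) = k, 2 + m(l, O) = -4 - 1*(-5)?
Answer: -8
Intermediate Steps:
p = -1
m(l, O) = -1 (m(l, O) = -2 + (-4 - 1*(-5)) = -2 + (-4 + 5) = -2 + 1 = -1)
h(-2, m(p, 1))³ = (-2)³ = -8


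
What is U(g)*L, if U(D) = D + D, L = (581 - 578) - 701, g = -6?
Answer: 8376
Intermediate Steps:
L = -698 (L = 3 - 701 = -698)
U(D) = 2*D
U(g)*L = (2*(-6))*(-698) = -12*(-698) = 8376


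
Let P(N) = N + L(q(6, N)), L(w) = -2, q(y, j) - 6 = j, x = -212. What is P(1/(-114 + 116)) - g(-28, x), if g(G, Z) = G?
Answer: 53/2 ≈ 26.500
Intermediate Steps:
q(y, j) = 6 + j
P(N) = -2 + N (P(N) = N - 2 = -2 + N)
P(1/(-114 + 116)) - g(-28, x) = (-2 + 1/(-114 + 116)) - 1*(-28) = (-2 + 1/2) + 28 = (-2 + ½) + 28 = -3/2 + 28 = 53/2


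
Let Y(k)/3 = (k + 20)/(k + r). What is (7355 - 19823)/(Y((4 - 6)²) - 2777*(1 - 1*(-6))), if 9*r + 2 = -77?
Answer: 536124/836525 ≈ 0.64089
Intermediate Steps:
r = -79/9 (r = -2/9 + (⅑)*(-77) = -2/9 - 77/9 = -79/9 ≈ -8.7778)
Y(k) = 3*(20 + k)/(-79/9 + k) (Y(k) = 3*((k + 20)/(k - 79/9)) = 3*((20 + k)/(-79/9 + k)) = 3*(20 + k)/(-79/9 + k))
(7355 - 19823)/(Y((4 - 6)²) - 2777*(1 - 1*(-6))) = (7355 - 19823)/(27*(20 + (4 - 6)²)/(-79 + 9*(4 - 6)²) - 2777*(1 - 1*(-6))) = -12468/(27*(20 + (-2)²)/(-79 + 9*(-2)²) - 2777*(1 + 6)) = -12468/(27*(20 + 4)/(-79 + 9*4) - 2777*7) = -12468/(27*24/(-79 + 36) - 19439) = -12468/(27*24/(-43) - 19439) = -12468/(27*(-1/43)*24 - 19439) = -12468/(-648/43 - 19439) = -12468/(-836525/43) = -12468*(-43/836525) = 536124/836525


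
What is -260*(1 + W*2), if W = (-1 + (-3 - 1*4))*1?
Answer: 3900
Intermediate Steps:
W = -8 (W = (-1 + (-3 - 4))*1 = (-1 - 7)*1 = -8*1 = -8)
-260*(1 + W*2) = -260*(1 - 8*2) = -260*(1 - 16) = -260*(-15) = 3900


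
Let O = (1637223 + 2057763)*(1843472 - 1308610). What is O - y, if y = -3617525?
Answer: 1976311219457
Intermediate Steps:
O = 1976307601932 (O = 3694986*534862 = 1976307601932)
O - y = 1976307601932 - 1*(-3617525) = 1976307601932 + 3617525 = 1976311219457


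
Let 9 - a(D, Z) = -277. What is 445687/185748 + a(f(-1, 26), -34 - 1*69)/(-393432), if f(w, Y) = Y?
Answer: 93640173/39038038 ≈ 2.3987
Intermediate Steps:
a(D, Z) = 286 (a(D, Z) = 9 - 1*(-277) = 9 + 277 = 286)
445687/185748 + a(f(-1, 26), -34 - 1*69)/(-393432) = 445687/185748 + 286/(-393432) = 445687*(1/185748) + 286*(-1/393432) = 445687/185748 - 11/15132 = 93640173/39038038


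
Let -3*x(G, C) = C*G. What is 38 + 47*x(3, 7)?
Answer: -291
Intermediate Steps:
x(G, C) = -C*G/3
38 + 47*x(3, 7) = 38 + 47*(-1/3*7*3) = 38 + 47*(-7) = 38 - 329 = -291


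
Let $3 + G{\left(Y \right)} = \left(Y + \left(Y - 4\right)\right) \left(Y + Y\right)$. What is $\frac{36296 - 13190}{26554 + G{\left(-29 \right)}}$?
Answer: $\frac{7702}{10049} \approx 0.76644$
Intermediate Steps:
$G{\left(Y \right)} = -3 + 2 Y \left(-4 + 2 Y\right)$ ($G{\left(Y \right)} = -3 + \left(Y + \left(Y - 4\right)\right) \left(Y + Y\right) = -3 + \left(Y + \left(-4 + Y\right)\right) 2 Y = -3 + \left(-4 + 2 Y\right) 2 Y = -3 + 2 Y \left(-4 + 2 Y\right)$)
$\frac{36296 - 13190}{26554 + G{\left(-29 \right)}} = \frac{36296 - 13190}{26554 - \left(-229 - 3364\right)} = \frac{23106}{26554 + \left(-3 + 232 + 4 \cdot 841\right)} = \frac{23106}{26554 + \left(-3 + 232 + 3364\right)} = \frac{23106}{26554 + 3593} = \frac{23106}{30147} = 23106 \cdot \frac{1}{30147} = \frac{7702}{10049}$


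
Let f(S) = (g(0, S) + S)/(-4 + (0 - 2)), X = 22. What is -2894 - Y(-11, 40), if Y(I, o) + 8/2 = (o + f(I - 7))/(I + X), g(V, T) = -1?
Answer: -190999/66 ≈ -2893.9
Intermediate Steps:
f(S) = ⅙ - S/6 (f(S) = (-1 + S)/(-4 + (0 - 2)) = (-1 + S)/(-4 - 2) = (-1 + S)/(-6) = (-1 + S)*(-⅙) = ⅙ - S/6)
Y(I, o) = -4 + (4/3 + o - I/6)/(22 + I) (Y(I, o) = -4 + (o + (⅙ - (I - 7)/6))/(I + 22) = -4 + (o + (⅙ - (-7 + I)/6))/(22 + I) = -4 + (o + (⅙ + (7/6 - I/6)))/(22 + I) = -4 + (o + (4/3 - I/6))/(22 + I) = -4 + (4/3 + o - I/6)/(22 + I))
-2894 - Y(-11, 40) = -2894 - (-520 - 25*(-11) + 6*40)/(6*(22 - 11)) = -2894 - (-520 + 275 + 240)/(6*11) = -2894 - (-5)/(6*11) = -2894 - 1*(-5/66) = -2894 + 5/66 = -190999/66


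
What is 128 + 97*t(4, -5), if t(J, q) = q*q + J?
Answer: 2941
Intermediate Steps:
t(J, q) = J + q² (t(J, q) = q² + J = J + q²)
128 + 97*t(4, -5) = 128 + 97*(4 + (-5)²) = 128 + 97*(4 + 25) = 128 + 97*29 = 128 + 2813 = 2941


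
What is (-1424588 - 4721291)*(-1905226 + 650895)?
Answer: 7708966551949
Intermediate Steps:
(-1424588 - 4721291)*(-1905226 + 650895) = -6145879*(-1254331) = 7708966551949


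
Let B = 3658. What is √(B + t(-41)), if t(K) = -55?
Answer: √3603 ≈ 60.025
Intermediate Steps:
√(B + t(-41)) = √(3658 - 55) = √3603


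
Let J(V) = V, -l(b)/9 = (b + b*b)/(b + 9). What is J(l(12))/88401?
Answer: -156/206269 ≈ -0.00075629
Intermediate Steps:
l(b) = -9*(b + b²)/(9 + b) (l(b) = -9*(b + b*b)/(b + 9) = -9*(b + b²)/(9 + b))
J(l(12))/88401 = -9*12*(1 + 12)/(9 + 12)/88401 = -9*12*13/21*(1/88401) = -9*12*1/21*13*(1/88401) = -468/7*1/88401 = -156/206269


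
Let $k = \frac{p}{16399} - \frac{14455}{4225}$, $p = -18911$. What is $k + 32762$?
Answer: $\frac{453924722806}{13857155} \approx 32757.0$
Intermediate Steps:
$k = - \frac{63389304}{13857155}$ ($k = - \frac{18911}{16399} - \frac{14455}{4225} = \left(-18911\right) \frac{1}{16399} - \frac{2891}{845} = - \frac{18911}{16399} - \frac{2891}{845} = - \frac{63389304}{13857155} \approx -4.5745$)
$k + 32762 = - \frac{63389304}{13857155} + 32762 = \frac{453924722806}{13857155}$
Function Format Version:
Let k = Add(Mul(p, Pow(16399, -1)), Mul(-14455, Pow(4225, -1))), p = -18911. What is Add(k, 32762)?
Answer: Rational(453924722806, 13857155) ≈ 32757.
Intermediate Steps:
k = Rational(-63389304, 13857155) (k = Add(Mul(-18911, Pow(16399, -1)), Mul(-14455, Pow(4225, -1))) = Add(Mul(-18911, Rational(1, 16399)), Mul(-14455, Rational(1, 4225))) = Add(Rational(-18911, 16399), Rational(-2891, 845)) = Rational(-63389304, 13857155) ≈ -4.5745)
Add(k, 32762) = Add(Rational(-63389304, 13857155), 32762) = Rational(453924722806, 13857155)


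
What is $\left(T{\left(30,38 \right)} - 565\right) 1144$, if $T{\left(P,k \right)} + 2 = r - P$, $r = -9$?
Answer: $-693264$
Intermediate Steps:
$T{\left(P,k \right)} = -11 - P$ ($T{\left(P,k \right)} = -2 - \left(9 + P\right) = -11 - P$)
$\left(T{\left(30,38 \right)} - 565\right) 1144 = \left(\left(-11 - 30\right) - 565\right) 1144 = \left(-41 - 565\right) 1144 = \left(-606\right) 1144 = -693264$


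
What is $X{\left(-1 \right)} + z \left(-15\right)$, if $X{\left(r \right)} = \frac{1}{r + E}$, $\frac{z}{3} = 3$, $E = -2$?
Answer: $- \frac{406}{3} \approx -135.33$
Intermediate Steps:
$z = 9$ ($z = 3 \cdot 3 = 9$)
$X{\left(r \right)} = \frac{1}{-2 + r}$ ($X{\left(r \right)} = \frac{1}{r - 2} = \frac{1}{-2 + r}$)
$X{\left(-1 \right)} + z \left(-15\right) = \frac{1}{-2 - 1} + 9 \left(-15\right) = \frac{1}{-3} - 135 = - \frac{1}{3} - 135 = - \frac{406}{3}$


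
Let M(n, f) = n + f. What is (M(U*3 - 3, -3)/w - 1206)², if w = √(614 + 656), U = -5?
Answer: 1847134161/1270 + 25326*√1270/635 ≈ 1.4559e+6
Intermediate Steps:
w = √1270 ≈ 35.637
M(n, f) = f + n
(M(U*3 - 3, -3)/w - 1206)² = ((-3 + (-5*3 - 3))/(√1270) - 1206)² = ((-3 + (-15 - 3))*(√1270/1270) - 1206)² = ((-3 - 18)*(√1270/1270) - 1206)² = (-21*√1270/1270 - 1206)² = (-1206 - 21*√1270/1270)²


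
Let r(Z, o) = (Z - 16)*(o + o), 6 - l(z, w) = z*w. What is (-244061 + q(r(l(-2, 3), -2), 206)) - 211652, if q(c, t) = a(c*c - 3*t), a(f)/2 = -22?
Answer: -455757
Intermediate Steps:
l(z, w) = 6 - w*z (l(z, w) = 6 - z*w = 6 - w*z)
r(Z, o) = 2*o*(-16 + Z) (r(Z, o) = (-16 + Z)*(2*o) = 2*o*(-16 + Z))
a(f) = -44 (a(f) = 2*(-22) = -44)
q(c, t) = -44
(-244061 + q(r(l(-2, 3), -2), 206)) - 211652 = (-244061 - 44) - 211652 = -244105 - 211652 = -455757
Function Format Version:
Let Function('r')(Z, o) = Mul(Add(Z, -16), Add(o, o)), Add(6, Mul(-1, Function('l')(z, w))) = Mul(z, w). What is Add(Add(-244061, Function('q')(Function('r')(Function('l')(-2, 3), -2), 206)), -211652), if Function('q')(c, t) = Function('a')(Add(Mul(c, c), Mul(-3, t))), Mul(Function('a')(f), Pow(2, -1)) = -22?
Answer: -455757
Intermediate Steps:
Function('l')(z, w) = Add(6, Mul(-1, w, z)) (Function('l')(z, w) = Add(6, Mul(-1, Mul(z, w))) = Add(6, Mul(-1, Mul(w, z))) = Add(6, Mul(-1, w, z)))
Function('r')(Z, o) = Mul(2, o, Add(-16, Z)) (Function('r')(Z, o) = Mul(Add(-16, Z), Mul(2, o)) = Mul(2, o, Add(-16, Z)))
Function('a')(f) = -44 (Function('a')(f) = Mul(2, -22) = -44)
Function('q')(c, t) = -44
Add(Add(-244061, Function('q')(Function('r')(Function('l')(-2, 3), -2), 206)), -211652) = Add(Add(-244061, -44), -211652) = Add(-244105, -211652) = -455757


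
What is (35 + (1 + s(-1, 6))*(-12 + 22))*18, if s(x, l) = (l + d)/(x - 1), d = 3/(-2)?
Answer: 405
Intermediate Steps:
d = -3/2 (d = 3*(-½) = -3/2 ≈ -1.5000)
s(x, l) = (-3/2 + l)/(-1 + x) (s(x, l) = (l - 3/2)/(x - 1) = (-3/2 + l)/(-1 + x))
(35 + (1 + s(-1, 6))*(-12 + 22))*18 = (35 + (1 + (-3/2 + 6)/(-1 - 1))*(-12 + 22))*18 = (35 + (1 + (9/2)/(-2))*10)*18 = (35 + (1 - ½*9/2)*10)*18 = (35 + (1 - 9/4)*10)*18 = (35 - 5/4*10)*18 = (35 - 25/2)*18 = (45/2)*18 = 405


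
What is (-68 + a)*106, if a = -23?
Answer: -9646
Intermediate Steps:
(-68 + a)*106 = (-68 - 23)*106 = -91*106 = -9646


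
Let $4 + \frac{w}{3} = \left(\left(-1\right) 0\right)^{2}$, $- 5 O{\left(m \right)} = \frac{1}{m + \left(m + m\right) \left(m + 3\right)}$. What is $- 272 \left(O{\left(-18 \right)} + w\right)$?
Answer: $\frac{4259656}{1305} \approx 3264.1$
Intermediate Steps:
$O{\left(m \right)} = - \frac{1}{5 \left(m + 2 m \left(3 + m\right)\right)}$ ($O{\left(m \right)} = - \frac{1}{5 \left(m + \left(m + m\right) \left(m + 3\right)\right)} = - \frac{1}{5 \left(m + 2 m \left(3 + m\right)\right)}$)
$w = -12$ ($w = -12 + 3 \left(\left(-1\right) 0\right)^{2} = -12 + 3 \cdot 0^{2} = -12 + 3 \cdot 0 = -12 + 0 = -12$)
$- 272 \left(O{\left(-18 \right)} + w\right) = - 272 \left(- \frac{1}{5 \left(-18\right) \left(7 + 2 \left(-18\right)\right)} - 12\right) = - 272 \left(\left(- \frac{1}{5}\right) \left(- \frac{1}{18}\right) \frac{1}{7 - 36} - 12\right) = - 272 \left(\left(- \frac{1}{5}\right) \left(- \frac{1}{18}\right) \frac{1}{-29} - 12\right) = - 272 \left(\left(- \frac{1}{5}\right) \left(- \frac{1}{18}\right) \left(- \frac{1}{29}\right) - 12\right) = - 272 \left(- \frac{1}{2610} - 12\right) = \left(-272\right) \left(- \frac{31321}{2610}\right) = \frac{4259656}{1305}$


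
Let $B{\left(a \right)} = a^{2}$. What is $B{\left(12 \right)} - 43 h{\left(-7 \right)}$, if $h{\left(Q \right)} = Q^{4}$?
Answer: $-103099$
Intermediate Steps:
$B{\left(12 \right)} - 43 h{\left(-7 \right)} = 12^{2} - 43 \left(-7\right)^{4} = 144 - 103243 = -103099$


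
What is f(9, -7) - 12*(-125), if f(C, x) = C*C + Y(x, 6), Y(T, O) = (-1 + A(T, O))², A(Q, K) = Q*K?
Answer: 3430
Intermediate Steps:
A(Q, K) = K*Q
Y(T, O) = (-1 + O*T)²
f(C, x) = C² + (-1 + 6*x)² (f(C, x) = C*C + (-1 + 6*x)² = C² + (-1 + 6*x)²)
f(9, -7) - 12*(-125) = (9² + (-1 + 6*(-7))²) - 12*(-125) = (81 + (-1 - 42)²) + 1500 = (81 + (-43)²) + 1500 = (81 + 1849) + 1500 = 1930 + 1500 = 3430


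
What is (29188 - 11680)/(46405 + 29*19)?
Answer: 1459/3913 ≈ 0.37286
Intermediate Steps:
(29188 - 11680)/(46405 + 29*19) = 17508/(46405 + 551) = 17508/46956 = 17508*(1/46956) = 1459/3913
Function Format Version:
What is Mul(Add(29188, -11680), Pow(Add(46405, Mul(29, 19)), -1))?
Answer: Rational(1459, 3913) ≈ 0.37286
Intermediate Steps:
Mul(Add(29188, -11680), Pow(Add(46405, Mul(29, 19)), -1)) = Mul(17508, Pow(Add(46405, 551), -1)) = Mul(17508, Pow(46956, -1)) = Mul(17508, Rational(1, 46956)) = Rational(1459, 3913)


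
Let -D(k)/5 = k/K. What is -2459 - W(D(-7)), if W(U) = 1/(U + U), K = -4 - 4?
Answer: -86061/35 ≈ -2458.9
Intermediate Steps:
K = -8
D(k) = 5*k/8 (D(k) = -5*k/(-8) = -5*k*(-1)/8 = -(-5)*k/8 = 5*k/8)
W(U) = 1/(2*U)
-2459 - W(D(-7)) = -2459 - 1/(2*((5/8)*(-7))) = -2459 - 1/(2*(-35/8)) = -2459 - (-8)/(2*35) = -2459 - 1*(-4/35) = -2459 + 4/35 = -86061/35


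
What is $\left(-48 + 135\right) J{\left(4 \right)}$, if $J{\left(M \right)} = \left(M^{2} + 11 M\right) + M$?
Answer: $5568$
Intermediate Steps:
$J{\left(M \right)} = M^{2} + 12 M$
$\left(-48 + 135\right) J{\left(4 \right)} = \left(-48 + 135\right) 4 \left(12 + 4\right) = 87 \cdot 4 \cdot 16 = 87 \cdot 64 = 5568$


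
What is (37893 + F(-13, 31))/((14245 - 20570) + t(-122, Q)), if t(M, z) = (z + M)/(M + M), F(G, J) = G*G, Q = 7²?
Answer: -9287128/1543227 ≈ -6.0180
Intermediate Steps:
Q = 49
F(G, J) = G²
t(M, z) = (M + z)/(2*M) (t(M, z) = (M + z)/((2*M)) = (M + z)*(1/(2*M)) = (M + z)/(2*M))
(37893 + F(-13, 31))/((14245 - 20570) + t(-122, Q)) = (37893 + (-13)²)/((14245 - 20570) + (½)*(-122 + 49)/(-122)) = (37893 + 169)/(-6325 + (½)*(-1/122)*(-73)) = 38062/(-6325 + 73/244) = 38062/(-1543227/244) = 38062*(-244/1543227) = -9287128/1543227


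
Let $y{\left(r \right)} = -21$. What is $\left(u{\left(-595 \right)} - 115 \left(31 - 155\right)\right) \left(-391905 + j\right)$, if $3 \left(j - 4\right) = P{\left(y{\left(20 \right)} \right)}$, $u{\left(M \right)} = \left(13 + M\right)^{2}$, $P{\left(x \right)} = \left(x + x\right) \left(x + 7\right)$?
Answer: $-138265597720$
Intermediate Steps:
$P{\left(x \right)} = 2 x \left(7 + x\right)$
$j = 200$ ($j = 4 + \frac{2 \left(-21\right) \left(7 - 21\right)}{3} = 4 + \frac{2 \left(-21\right) \left(-14\right)}{3} = 4 + \frac{1}{3} \cdot 588 = 4 + 196 = 200$)
$\left(u{\left(-595 \right)} - 115 \left(31 - 155\right)\right) \left(-391905 + j\right) = \left(\left(13 - 595\right)^{2} - 115 \left(31 - 155\right)\right) \left(-391905 + 200\right) = \left(\left(-582\right)^{2} - -14260\right) \left(-391705\right) = \left(338724 + 14260\right) \left(-391705\right) = 352984 \left(-391705\right) = -138265597720$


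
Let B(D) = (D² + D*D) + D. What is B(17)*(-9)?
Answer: -5355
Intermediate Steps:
B(D) = D + 2*D² (B(D) = (D² + D²) + D = 2*D² + D = D + 2*D²)
B(17)*(-9) = (17*(1 + 2*17))*(-9) = (17*(1 + 34))*(-9) = (17*35)*(-9) = 595*(-9) = -5355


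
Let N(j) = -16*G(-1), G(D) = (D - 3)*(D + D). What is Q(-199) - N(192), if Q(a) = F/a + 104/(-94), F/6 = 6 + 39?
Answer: 1174146/9353 ≈ 125.54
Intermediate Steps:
F = 270 (F = 6*(6 + 39) = 6*45 = 270)
G(D) = 2*D*(-3 + D) (G(D) = (-3 + D)*(2*D) = 2*D*(-3 + D))
Q(a) = -52/47 + 270/a (Q(a) = 270/a + 104/(-94) = 270/a + 104*(-1/94) = 270/a - 52/47 = -52/47 + 270/a)
N(j) = -128 (N(j) = -32*(-1)*(-3 - 1) = -32*(-1)*(-4) = -16*8 = -128)
Q(-199) - N(192) = (-52/47 + 270/(-199)) - 1*(-128) = (-52/47 + 270*(-1/199)) + 128 = (-52/47 - 270/199) + 128 = -23038/9353 + 128 = 1174146/9353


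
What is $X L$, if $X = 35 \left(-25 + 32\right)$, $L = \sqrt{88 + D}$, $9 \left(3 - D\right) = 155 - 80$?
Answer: $\frac{490 \sqrt{186}}{3} \approx 2227.6$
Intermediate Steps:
$D = - \frac{16}{3}$ ($D = 3 - \frac{155 - 80}{9} = 3 - \frac{25}{3} = - \frac{16}{3} \approx -5.3333$)
$L = \frac{2 \sqrt{186}}{3}$ ($L = \sqrt{88 - \frac{16}{3}} = \sqrt{\frac{248}{3}} = \frac{2 \sqrt{186}}{3} \approx 9.0921$)
$X = 245$ ($X = 35 \cdot 7 = 245$)
$X L = 245 \frac{2 \sqrt{186}}{3} = \frac{490 \sqrt{186}}{3}$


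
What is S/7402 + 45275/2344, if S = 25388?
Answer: 197317511/8675144 ≈ 22.745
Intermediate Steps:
S/7402 + 45275/2344 = 25388/7402 + 45275/2344 = 25388*(1/7402) + 45275*(1/2344) = 12694/3701 + 45275/2344 = 197317511/8675144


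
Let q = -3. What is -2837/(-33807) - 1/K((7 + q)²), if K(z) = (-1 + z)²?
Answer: 201506/2535525 ≈ 0.079473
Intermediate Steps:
-2837/(-33807) - 1/K((7 + q)²) = -2837/(-33807) - 1/((-1 + (7 - 3)²)²) = -2837*(-1/33807) - 1/((-1 + 4²)²) = 2837/33807 - 1/((-1 + 16)²) = 2837/33807 - 1/(15²) = 2837/33807 - 1/225 = 201506/2535525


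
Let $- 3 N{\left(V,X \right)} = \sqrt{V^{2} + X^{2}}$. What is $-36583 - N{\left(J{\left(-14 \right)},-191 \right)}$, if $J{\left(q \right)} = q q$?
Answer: $-36583 + \frac{\sqrt{74897}}{3} \approx -36492.0$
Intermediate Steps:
$J{\left(q \right)} = q^{2}$
$N{\left(V,X \right)} = - \frac{\sqrt{V^{2} + X^{2}}}{3}$
$-36583 - N{\left(J{\left(-14 \right)},-191 \right)} = -36583 - - \frac{\sqrt{\left(\left(-14\right)^{2}\right)^{2} + \left(-191\right)^{2}}}{3} = -36583 - - \frac{\sqrt{196^{2} + 36481}}{3} = -36583 - - \frac{\sqrt{38416 + 36481}}{3} = -36583 - - \frac{\sqrt{74897}}{3} = -36583 + \frac{\sqrt{74897}}{3}$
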